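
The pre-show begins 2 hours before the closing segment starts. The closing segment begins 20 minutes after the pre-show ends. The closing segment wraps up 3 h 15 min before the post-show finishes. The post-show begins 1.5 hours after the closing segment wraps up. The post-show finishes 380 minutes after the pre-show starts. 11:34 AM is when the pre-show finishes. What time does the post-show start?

The closing segment starts at 11:34 AM + 20 min = 11:54 AM.
The pre-show starts at 11:54 AM − 120 min = 9:54 AM.
The post-show ends at 9:54 AM + 380 min = 4:14 PM.
The closing segment ends at 4:14 PM − 195 min = 12:59 PM.
The post-show starts at 12:59 PM + 90 min = 2:29 PM.

2:29 PM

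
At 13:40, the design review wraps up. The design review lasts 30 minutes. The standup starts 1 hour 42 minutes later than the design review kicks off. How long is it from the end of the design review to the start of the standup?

1 hour 12 minutes

The design review starts at 13:40 − 30 min = 13:10.
The standup starts at 13:10 + 102 min = 14:52.
From 13:40 to 14:52 is 1 hour 12 minutes.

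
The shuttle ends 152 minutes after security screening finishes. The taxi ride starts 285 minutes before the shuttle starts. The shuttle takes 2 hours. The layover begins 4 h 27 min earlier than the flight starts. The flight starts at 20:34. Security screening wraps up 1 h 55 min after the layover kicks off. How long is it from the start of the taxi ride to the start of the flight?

405 minutes

The layover starts at 20:34 − 267 min = 16:07.
Security screening ends at 16:07 + 115 min = 18:02.
The shuttle ends at 18:02 + 152 min = 20:34.
The shuttle starts at 20:34 − 120 min = 18:34.
The taxi ride starts at 18:34 − 285 min = 13:49.
From 13:49 to 20:34 is 405 minutes.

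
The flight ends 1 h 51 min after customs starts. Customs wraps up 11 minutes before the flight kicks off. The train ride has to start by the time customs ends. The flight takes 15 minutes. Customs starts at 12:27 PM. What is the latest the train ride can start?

The flight ends at 12:27 PM + 111 min = 2:18 PM.
The flight starts at 2:18 PM − 15 min = 2:03 PM.
Customs ends at 2:03 PM − 11 min = 1:52 PM.
The train ride is bounded by customs, so the latest it can start is 1:52 PM.

1:52 PM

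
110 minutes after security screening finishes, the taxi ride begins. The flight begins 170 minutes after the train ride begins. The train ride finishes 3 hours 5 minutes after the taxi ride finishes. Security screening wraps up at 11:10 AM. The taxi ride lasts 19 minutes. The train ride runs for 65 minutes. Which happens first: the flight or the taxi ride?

the taxi ride

The taxi ride starts at 11:10 AM + 110 min = 1:00 PM.
The taxi ride ends at 1:00 PM + 19 min = 1:19 PM.
The train ride ends at 1:19 PM + 185 min = 4:24 PM.
The train ride starts at 4:24 PM − 65 min = 3:19 PM.
The flight starts at 3:19 PM + 170 min = 6:09 PM.
The flight starts at 6:09 PM and the taxi ride starts at 1:00 PM, so the taxi ride is first.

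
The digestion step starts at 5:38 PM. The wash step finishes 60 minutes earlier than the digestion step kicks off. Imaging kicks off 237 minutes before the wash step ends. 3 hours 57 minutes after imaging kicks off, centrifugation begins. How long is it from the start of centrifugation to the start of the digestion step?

The wash step ends at 5:38 PM − 60 min = 4:38 PM.
Imaging starts at 4:38 PM − 237 min = 12:41 PM.
Centrifugation starts at 12:41 PM + 237 min = 4:38 PM.
From 4:38 PM to 5:38 PM is 1 hour.

1 hour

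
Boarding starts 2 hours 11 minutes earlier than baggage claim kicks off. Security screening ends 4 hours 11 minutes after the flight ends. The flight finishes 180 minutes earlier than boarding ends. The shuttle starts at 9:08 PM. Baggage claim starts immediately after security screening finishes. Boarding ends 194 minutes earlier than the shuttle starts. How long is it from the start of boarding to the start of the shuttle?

4 hours 14 minutes

Boarding ends at 9:08 PM − 194 min = 5:54 PM.
The flight ends at 5:54 PM − 180 min = 2:54 PM.
Security screening ends at 2:54 PM + 251 min = 7:05 PM.
So baggage claim starts at 7:05 PM.
Boarding starts at 7:05 PM − 131 min = 4:54 PM.
From 4:54 PM to 9:08 PM is 4 hours 14 minutes.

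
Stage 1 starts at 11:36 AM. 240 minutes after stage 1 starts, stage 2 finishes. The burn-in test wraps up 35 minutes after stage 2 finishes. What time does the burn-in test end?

Stage 2 ends at 11:36 AM + 240 min = 3:36 PM.
The burn-in test ends at 3:36 PM + 35 min = 4:11 PM.

4:11 PM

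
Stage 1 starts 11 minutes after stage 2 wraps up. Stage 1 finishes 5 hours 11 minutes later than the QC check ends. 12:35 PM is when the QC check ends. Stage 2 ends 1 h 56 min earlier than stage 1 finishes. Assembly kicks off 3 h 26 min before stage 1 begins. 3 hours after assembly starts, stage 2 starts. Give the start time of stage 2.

3:35 PM

Stage 1 ends at 12:35 PM + 311 min = 5:46 PM.
Stage 2 ends at 5:46 PM − 116 min = 3:50 PM.
Stage 1 starts at 3:50 PM + 11 min = 4:01 PM.
Assembly starts at 4:01 PM − 206 min = 12:35 PM.
Stage 2 starts at 12:35 PM + 180 min = 3:35 PM.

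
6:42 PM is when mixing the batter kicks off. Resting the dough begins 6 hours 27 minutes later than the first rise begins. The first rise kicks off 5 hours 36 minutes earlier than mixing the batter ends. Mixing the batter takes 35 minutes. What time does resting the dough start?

8:08 PM

Mixing the batter ends at 6:42 PM + 35 min = 7:17 PM.
The first rise starts at 7:17 PM − 336 min = 1:41 PM.
Resting the dough starts at 1:41 PM + 387 min = 8:08 PM.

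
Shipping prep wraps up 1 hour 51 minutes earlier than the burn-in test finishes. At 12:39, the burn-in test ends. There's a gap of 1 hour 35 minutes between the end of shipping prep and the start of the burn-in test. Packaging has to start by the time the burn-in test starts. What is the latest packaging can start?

Shipping prep ends at 12:39 − 111 min = 10:48.
The burn-in test starts at 10:48 + 95 min = 12:23.
Packaging is bounded by the burn-in test, so the latest it can start is 12:23.

12:23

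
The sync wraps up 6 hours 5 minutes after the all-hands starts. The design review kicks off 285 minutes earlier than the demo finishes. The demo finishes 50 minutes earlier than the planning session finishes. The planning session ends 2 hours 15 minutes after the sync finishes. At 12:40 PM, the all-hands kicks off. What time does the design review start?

3:25 PM

The sync ends at 12:40 PM + 365 min = 6:45 PM.
The planning session ends at 6:45 PM + 135 min = 9:00 PM.
The demo ends at 9:00 PM − 50 min = 8:10 PM.
The design review starts at 8:10 PM − 285 min = 3:25 PM.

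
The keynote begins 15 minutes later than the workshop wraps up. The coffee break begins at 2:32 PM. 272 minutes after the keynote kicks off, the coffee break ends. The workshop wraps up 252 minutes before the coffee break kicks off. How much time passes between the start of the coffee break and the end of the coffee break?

35 minutes

The workshop ends at 2:32 PM − 252 min = 10:20 AM.
The keynote starts at 10:20 AM + 15 min = 10:35 AM.
The coffee break ends at 10:35 AM + 272 min = 3:07 PM.
From 2:32 PM to 3:07 PM is 35 minutes.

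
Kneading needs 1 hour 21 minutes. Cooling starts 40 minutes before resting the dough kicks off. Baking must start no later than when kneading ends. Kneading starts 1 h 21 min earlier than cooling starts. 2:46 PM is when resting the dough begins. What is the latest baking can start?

Cooling starts at 2:46 PM − 40 min = 2:06 PM.
Kneading starts at 2:06 PM − 81 min = 12:45 PM.
Kneading ends at 12:45 PM + 81 min = 2:06 PM.
Baking is bounded by kneading, so the latest it can start is 2:06 PM.

2:06 PM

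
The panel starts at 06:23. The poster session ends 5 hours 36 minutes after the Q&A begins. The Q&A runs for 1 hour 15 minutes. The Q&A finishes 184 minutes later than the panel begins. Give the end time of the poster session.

The Q&A ends at 06:23 + 184 min = 09:27.
The Q&A starts at 09:27 − 75 min = 08:12.
The poster session ends at 08:12 + 336 min = 13:48.

13:48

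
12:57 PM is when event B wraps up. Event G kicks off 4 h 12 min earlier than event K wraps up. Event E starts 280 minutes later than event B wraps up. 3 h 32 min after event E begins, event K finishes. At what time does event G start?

4:57 PM

Event E starts at 12:57 PM + 280 min = 5:37 PM.
Event K ends at 5:37 PM + 212 min = 9:09 PM.
Event G starts at 9:09 PM − 252 min = 4:57 PM.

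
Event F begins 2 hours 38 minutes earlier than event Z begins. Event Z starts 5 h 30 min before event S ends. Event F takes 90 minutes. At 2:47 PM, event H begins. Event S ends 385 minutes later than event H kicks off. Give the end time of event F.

2:34 PM

Event S ends at 2:47 PM + 385 min = 9:12 PM.
Event Z starts at 9:12 PM − 330 min = 3:42 PM.
Event F starts at 3:42 PM − 158 min = 1:04 PM.
Event F ends at 1:04 PM + 90 min = 2:34 PM.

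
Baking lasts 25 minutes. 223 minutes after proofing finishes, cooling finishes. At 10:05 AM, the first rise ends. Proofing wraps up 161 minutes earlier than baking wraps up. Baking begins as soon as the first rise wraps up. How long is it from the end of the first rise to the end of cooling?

Baking starts at 10:05 AM.
Baking ends at 10:05 AM + 25 min = 10:30 AM.
Proofing ends at 10:30 AM − 161 min = 7:49 AM.
Cooling ends at 7:49 AM + 223 min = 11:32 AM.
From 10:05 AM to 11:32 AM is 87 minutes.

87 minutes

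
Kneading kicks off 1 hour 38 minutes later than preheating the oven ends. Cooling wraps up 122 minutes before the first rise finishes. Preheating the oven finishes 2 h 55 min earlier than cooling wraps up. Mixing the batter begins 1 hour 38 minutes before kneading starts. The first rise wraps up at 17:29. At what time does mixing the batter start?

Cooling ends at 17:29 − 122 min = 15:27.
Preheating the oven ends at 15:27 − 175 min = 12:32.
Kneading starts at 12:32 + 98 min = 14:10.
Mixing the batter starts at 14:10 − 98 min = 12:32.

12:32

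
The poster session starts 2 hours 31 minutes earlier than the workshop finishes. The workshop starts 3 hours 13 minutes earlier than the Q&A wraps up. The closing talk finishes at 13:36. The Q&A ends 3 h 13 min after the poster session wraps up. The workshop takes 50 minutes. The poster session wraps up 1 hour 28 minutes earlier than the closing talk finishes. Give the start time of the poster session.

The poster session ends at 13:36 − 88 min = 12:08.
The Q&A ends at 12:08 + 193 min = 15:21.
The workshop starts at 15:21 − 193 min = 12:08.
The workshop ends at 12:08 + 50 min = 12:58.
The poster session starts at 12:58 − 151 min = 10:27.

10:27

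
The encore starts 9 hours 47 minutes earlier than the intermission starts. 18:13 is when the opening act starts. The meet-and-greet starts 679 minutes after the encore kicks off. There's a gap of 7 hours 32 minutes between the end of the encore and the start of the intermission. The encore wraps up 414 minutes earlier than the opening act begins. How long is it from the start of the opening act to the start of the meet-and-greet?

The encore ends at 18:13 − 414 min = 11:19.
The intermission starts at 11:19 + 452 min = 18:51.
The encore starts at 18:51 − 587 min = 09:04.
The meet-and-greet starts at 09:04 + 679 min = 20:23.
From 18:13 to 20:23 is 2 h 10 min.

2 h 10 min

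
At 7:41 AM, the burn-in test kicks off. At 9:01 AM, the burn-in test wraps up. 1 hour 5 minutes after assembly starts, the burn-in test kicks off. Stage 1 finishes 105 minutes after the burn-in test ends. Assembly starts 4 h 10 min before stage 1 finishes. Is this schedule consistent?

Yes

Stage 1 ends at 9:01 AM + 105 min = 10:46 AM.
Assembly starts at 10:46 AM − 250 min = 6:36 AM.
The burn-in test starts at 6:36 AM + 65 min = 7:41 AM.
That matches the stated 7:41 AM, so the schedule is consistent.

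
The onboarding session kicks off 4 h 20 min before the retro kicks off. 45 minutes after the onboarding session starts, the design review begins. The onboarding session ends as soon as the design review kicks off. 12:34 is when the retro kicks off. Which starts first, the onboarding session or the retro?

The onboarding session starts at 12:34 − 260 min = 08:14.
The onboarding session starts at 08:14 and the retro starts at 12:34, so the onboarding session is first.

the onboarding session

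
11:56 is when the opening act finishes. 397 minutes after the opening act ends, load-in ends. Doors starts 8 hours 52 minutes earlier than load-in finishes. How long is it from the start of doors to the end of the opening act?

Load-in ends at 11:56 + 397 min = 18:33.
Doors starts at 18:33 − 532 min = 09:41.
From 09:41 to 11:56 is 135 minutes.

135 minutes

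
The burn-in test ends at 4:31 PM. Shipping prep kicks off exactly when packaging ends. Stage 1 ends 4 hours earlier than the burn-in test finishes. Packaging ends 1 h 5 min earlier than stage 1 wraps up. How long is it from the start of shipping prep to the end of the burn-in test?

5 h 5 min

Stage 1 ends at 4:31 PM − 240 min = 12:31 PM.
Packaging ends at 12:31 PM − 65 min = 11:26 AM.
So shipping prep starts at 11:26 AM.
From 11:26 AM to 4:31 PM is 5 h 5 min.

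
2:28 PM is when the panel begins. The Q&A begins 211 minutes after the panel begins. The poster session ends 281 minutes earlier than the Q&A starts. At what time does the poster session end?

The Q&A starts at 2:28 PM + 211 min = 5:59 PM.
The poster session ends at 5:59 PM − 281 min = 1:18 PM.

1:18 PM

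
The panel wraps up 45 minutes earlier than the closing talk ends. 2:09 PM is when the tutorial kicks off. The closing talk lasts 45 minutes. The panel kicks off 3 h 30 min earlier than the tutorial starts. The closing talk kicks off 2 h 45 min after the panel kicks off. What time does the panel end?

The panel starts at 2:09 PM − 210 min = 10:39 AM.
The closing talk starts at 10:39 AM + 165 min = 1:24 PM.
The closing talk ends at 1:24 PM + 45 min = 2:09 PM.
The panel ends at 2:09 PM − 45 min = 1:24 PM.

1:24 PM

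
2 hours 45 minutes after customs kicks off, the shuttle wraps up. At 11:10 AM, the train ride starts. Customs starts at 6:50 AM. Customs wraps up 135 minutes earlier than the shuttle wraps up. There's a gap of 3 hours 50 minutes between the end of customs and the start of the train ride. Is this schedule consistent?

The shuttle ends at 6:50 AM + 165 min = 9:35 AM.
Customs ends at 9:35 AM − 135 min = 7:20 AM.
The train ride starts at 7:20 AM + 230 min = 11:10 AM.
That matches the stated 11:10 AM, so the schedule is consistent.

Yes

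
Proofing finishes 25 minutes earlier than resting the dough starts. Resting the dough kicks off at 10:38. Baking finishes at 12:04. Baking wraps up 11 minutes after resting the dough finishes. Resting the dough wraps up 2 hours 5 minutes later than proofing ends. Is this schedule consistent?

No

Proofing ends at 10:38 − 25 min = 10:13.
Resting the dough ends at 10:13 + 125 min = 12:18.
Baking ends at 12:18 + 11 min = 12:29.
But baking is also said to end at 12:04 — a 25-minute conflict.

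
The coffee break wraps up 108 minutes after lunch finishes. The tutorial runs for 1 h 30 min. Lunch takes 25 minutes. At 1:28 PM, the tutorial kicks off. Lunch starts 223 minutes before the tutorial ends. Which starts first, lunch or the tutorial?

The tutorial ends at 1:28 PM + 90 min = 2:58 PM.
Lunch starts at 2:58 PM − 223 min = 11:15 AM.
Lunch starts at 11:15 AM and the tutorial starts at 1:28 PM, so lunch is first.

lunch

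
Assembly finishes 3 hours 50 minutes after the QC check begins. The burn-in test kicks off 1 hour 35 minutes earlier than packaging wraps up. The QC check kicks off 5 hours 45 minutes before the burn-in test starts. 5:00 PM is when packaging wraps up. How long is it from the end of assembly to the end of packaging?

3.5 hours

The burn-in test starts at 5:00 PM − 95 min = 3:25 PM.
The QC check starts at 3:25 PM − 345 min = 9:40 AM.
Assembly ends at 9:40 AM + 230 min = 1:30 PM.
From 1:30 PM to 5:00 PM is 3.5 hours.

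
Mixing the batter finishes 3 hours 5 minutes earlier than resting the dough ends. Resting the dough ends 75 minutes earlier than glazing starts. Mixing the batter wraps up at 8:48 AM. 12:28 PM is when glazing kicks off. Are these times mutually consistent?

Resting the dough ends at 12:28 PM − 75 min = 11:13 AM.
Mixing the batter ends at 11:13 AM − 185 min = 8:08 AM.
But mixing the batter is also said to end at 8:48 AM — a 40-minute conflict.

No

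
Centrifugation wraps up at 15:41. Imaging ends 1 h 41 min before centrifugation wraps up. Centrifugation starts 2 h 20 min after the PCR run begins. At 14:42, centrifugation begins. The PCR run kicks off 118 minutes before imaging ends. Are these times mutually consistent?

Imaging ends at 15:41 − 101 min = 14:00.
The PCR run starts at 14:00 − 118 min = 12:02.
Centrifugation starts at 12:02 + 140 min = 14:22.
But centrifugation is also said to start at 14:42 — a 20-minute conflict.

No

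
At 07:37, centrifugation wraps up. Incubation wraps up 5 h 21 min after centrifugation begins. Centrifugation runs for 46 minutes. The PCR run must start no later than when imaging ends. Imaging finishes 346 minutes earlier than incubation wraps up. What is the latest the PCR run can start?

Centrifugation starts at 07:37 − 46 min = 06:51.
Incubation ends at 06:51 + 321 min = 12:12.
Imaging ends at 12:12 − 346 min = 06:26.
The PCR run is bounded by imaging, so the latest it can start is 06:26.

06:26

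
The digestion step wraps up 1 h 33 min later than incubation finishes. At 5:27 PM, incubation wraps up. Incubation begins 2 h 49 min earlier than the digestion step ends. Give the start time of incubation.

4:11 PM

The digestion step ends at 5:27 PM + 93 min = 7:00 PM.
Incubation starts at 7:00 PM − 169 min = 4:11 PM.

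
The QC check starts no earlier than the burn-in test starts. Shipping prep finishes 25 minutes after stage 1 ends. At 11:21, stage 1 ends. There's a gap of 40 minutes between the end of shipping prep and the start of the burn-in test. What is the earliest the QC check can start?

Shipping prep ends at 11:21 + 25 min = 11:46.
The burn-in test starts at 11:46 + 40 min = 12:26.
The QC check is bounded by the burn-in test, so the earliest it can start is 12:26.

12:26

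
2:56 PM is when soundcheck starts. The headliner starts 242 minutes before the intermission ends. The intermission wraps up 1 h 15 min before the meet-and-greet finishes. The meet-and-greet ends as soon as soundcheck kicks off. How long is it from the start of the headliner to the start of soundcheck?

5 hours 17 minutes

The meet-and-greet ends at 2:56 PM.
The intermission ends at 2:56 PM − 75 min = 1:41 PM.
The headliner starts at 1:41 PM − 242 min = 9:39 AM.
From 9:39 AM to 2:56 PM is 5 hours 17 minutes.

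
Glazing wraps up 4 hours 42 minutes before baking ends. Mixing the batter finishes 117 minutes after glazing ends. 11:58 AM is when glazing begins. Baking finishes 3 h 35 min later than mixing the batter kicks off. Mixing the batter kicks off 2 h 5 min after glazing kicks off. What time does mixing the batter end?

Mixing the batter starts at 11:58 AM + 125 min = 2:03 PM.
Baking ends at 2:03 PM + 215 min = 5:38 PM.
Glazing ends at 5:38 PM − 282 min = 12:56 PM.
Mixing the batter ends at 12:56 PM + 117 min = 2:53 PM.

2:53 PM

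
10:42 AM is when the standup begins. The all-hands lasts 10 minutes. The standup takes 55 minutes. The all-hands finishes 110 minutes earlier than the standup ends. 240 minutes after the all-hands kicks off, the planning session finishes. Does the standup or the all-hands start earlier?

the all-hands

The standup ends at 10:42 AM + 55 min = 11:37 AM.
The all-hands ends at 11:37 AM − 110 min = 9:47 AM.
The all-hands starts at 9:47 AM − 10 min = 9:37 AM.
The standup starts at 10:42 AM and the all-hands starts at 9:37 AM, so the all-hands is first.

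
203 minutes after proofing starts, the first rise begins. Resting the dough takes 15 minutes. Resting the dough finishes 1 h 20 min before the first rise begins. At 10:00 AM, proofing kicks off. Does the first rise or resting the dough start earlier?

resting the dough

The first rise starts at 10:00 AM + 203 min = 1:23 PM.
Resting the dough ends at 1:23 PM − 80 min = 12:03 PM.
Resting the dough starts at 12:03 PM − 15 min = 11:48 AM.
The first rise starts at 1:23 PM and resting the dough starts at 11:48 AM, so resting the dough is first.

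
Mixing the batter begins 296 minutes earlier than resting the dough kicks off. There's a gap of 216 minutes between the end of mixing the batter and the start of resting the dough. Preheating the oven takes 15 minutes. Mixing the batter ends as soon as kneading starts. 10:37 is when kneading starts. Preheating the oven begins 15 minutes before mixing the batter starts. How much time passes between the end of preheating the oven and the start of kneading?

1 hour 20 minutes

Mixing the batter ends at 10:37.
Resting the dough starts at 10:37 + 216 min = 14:13.
Mixing the batter starts at 14:13 − 296 min = 09:17.
Preheating the oven starts at 09:17 − 15 min = 09:02.
Preheating the oven ends at 09:02 + 15 min = 09:17.
From 09:17 to 10:37 is 1 hour 20 minutes.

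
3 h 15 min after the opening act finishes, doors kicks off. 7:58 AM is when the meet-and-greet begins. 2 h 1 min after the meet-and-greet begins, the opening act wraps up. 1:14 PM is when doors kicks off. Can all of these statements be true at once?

Yes

The opening act ends at 7:58 AM + 121 min = 9:59 AM.
Doors starts at 9:59 AM + 195 min = 1:14 PM.
That matches the stated 1:14 PM, so the schedule is consistent.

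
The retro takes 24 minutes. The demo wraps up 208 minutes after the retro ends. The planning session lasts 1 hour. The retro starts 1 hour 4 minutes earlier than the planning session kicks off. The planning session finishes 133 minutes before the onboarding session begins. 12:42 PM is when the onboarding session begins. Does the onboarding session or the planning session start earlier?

The planning session ends at 12:42 PM − 133 min = 10:29 AM.
The planning session starts at 10:29 AM − 60 min = 9:29 AM.
The onboarding session starts at 12:42 PM and the planning session starts at 9:29 AM, so the planning session is first.

the planning session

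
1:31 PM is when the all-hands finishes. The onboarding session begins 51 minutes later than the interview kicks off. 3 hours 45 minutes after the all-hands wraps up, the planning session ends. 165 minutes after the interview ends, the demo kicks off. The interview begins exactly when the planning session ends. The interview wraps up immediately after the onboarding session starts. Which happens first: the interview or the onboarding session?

The planning session ends at 1:31 PM + 225 min = 5:16 PM.
So the interview starts at 5:16 PM.
The onboarding session starts at 5:16 PM + 51 min = 6:07 PM.
The interview starts at 5:16 PM and the onboarding session starts at 6:07 PM, so the interview is first.

the interview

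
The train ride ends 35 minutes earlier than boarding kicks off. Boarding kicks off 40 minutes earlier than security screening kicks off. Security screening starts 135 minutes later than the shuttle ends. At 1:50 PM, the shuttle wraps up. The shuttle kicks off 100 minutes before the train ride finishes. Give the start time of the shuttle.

Security screening starts at 1:50 PM + 135 min = 4:05 PM.
Boarding starts at 4:05 PM − 40 min = 3:25 PM.
The train ride ends at 3:25 PM − 35 min = 2:50 PM.
The shuttle starts at 2:50 PM − 100 min = 1:10 PM.

1:10 PM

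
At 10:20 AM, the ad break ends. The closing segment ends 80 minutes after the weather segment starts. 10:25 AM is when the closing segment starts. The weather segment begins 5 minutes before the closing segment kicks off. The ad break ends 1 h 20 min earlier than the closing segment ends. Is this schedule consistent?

The weather segment starts at 10:25 AM − 5 min = 10:20 AM.
The closing segment ends at 10:20 AM + 80 min = 11:40 AM.
The ad break ends at 11:40 AM − 80 min = 10:20 AM.
That matches the stated 10:20 AM, so the schedule is consistent.

Yes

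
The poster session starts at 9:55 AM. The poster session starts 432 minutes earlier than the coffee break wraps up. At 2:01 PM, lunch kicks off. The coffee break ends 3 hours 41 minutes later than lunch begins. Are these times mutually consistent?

No

The coffee break ends at 2:01 PM + 221 min = 5:42 PM.
The poster session starts at 5:42 PM − 432 min = 10:30 AM.
But the poster session is also said to start at 9:55 AM — a 35-minute conflict.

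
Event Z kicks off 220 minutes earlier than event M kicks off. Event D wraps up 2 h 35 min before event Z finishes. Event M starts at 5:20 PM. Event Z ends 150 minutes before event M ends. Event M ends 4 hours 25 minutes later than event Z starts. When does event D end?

1:00 PM

Event Z starts at 5:20 PM − 220 min = 1:40 PM.
Event M ends at 1:40 PM + 265 min = 6:05 PM.
Event Z ends at 6:05 PM − 150 min = 3:35 PM.
Event D ends at 3:35 PM − 155 min = 1:00 PM.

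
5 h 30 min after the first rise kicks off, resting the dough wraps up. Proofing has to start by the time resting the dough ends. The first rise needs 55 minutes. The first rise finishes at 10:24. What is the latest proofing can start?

14:59

The first rise starts at 10:24 − 55 min = 09:29.
Resting the dough ends at 09:29 + 330 min = 14:59.
Proofing is bounded by resting the dough, so the latest it can start is 14:59.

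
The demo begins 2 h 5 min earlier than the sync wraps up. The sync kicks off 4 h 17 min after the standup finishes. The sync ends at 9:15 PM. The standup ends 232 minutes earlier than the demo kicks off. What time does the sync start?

7:35 PM

The demo starts at 9:15 PM − 125 min = 7:10 PM.
The standup ends at 7:10 PM − 232 min = 3:18 PM.
The sync starts at 3:18 PM + 257 min = 7:35 PM.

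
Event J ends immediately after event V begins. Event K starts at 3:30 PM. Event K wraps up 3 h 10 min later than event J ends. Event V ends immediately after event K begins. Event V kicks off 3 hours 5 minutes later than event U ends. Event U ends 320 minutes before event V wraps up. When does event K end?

4:25 PM

Event V ends at 3:30 PM.
Event U ends at 3:30 PM − 320 min = 10:10 AM.
Event V starts at 10:10 AM + 185 min = 1:15 PM.
So event J ends at 1:15 PM.
Event K ends at 1:15 PM + 190 min = 4:25 PM.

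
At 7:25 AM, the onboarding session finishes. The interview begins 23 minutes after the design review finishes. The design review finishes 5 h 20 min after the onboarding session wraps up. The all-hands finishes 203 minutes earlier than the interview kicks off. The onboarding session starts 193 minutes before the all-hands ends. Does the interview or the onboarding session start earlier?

The design review ends at 7:25 AM + 320 min = 12:45 PM.
The interview starts at 12:45 PM + 23 min = 1:08 PM.
The all-hands ends at 1:08 PM − 203 min = 9:45 AM.
The onboarding session starts at 9:45 AM − 193 min = 6:32 AM.
The interview starts at 1:08 PM and the onboarding session starts at 6:32 AM, so the onboarding session is first.

the onboarding session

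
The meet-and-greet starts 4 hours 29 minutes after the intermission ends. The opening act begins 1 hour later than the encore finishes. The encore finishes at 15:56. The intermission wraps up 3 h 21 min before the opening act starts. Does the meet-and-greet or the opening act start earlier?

the opening act

The opening act starts at 15:56 + 60 min = 16:56.
The intermission ends at 16:56 − 201 min = 13:35.
The meet-and-greet starts at 13:35 + 269 min = 18:04.
The meet-and-greet starts at 18:04 and the opening act starts at 16:56, so the opening act is first.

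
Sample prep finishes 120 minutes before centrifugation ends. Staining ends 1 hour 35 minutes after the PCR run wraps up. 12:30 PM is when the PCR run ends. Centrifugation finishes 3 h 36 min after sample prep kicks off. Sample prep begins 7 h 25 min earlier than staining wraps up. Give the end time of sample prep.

8:16 AM

Staining ends at 12:30 PM + 95 min = 2:05 PM.
Sample prep starts at 2:05 PM − 445 min = 6:40 AM.
Centrifugation ends at 6:40 AM + 216 min = 10:16 AM.
Sample prep ends at 10:16 AM − 120 min = 8:16 AM.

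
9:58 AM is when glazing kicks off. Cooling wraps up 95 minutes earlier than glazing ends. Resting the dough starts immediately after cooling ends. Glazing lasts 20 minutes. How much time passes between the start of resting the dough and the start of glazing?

1 hour 15 minutes

Glazing ends at 9:58 AM + 20 min = 10:18 AM.
Cooling ends at 10:18 AM − 95 min = 8:43 AM.
So resting the dough starts at 8:43 AM.
From 8:43 AM to 9:58 AM is 1 hour 15 minutes.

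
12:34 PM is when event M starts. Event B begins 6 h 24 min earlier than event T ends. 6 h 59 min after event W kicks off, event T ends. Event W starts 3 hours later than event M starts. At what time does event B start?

4:09 PM

Event W starts at 12:34 PM + 180 min = 3:34 PM.
Event T ends at 3:34 PM + 419 min = 10:33 PM.
Event B starts at 10:33 PM − 384 min = 4:09 PM.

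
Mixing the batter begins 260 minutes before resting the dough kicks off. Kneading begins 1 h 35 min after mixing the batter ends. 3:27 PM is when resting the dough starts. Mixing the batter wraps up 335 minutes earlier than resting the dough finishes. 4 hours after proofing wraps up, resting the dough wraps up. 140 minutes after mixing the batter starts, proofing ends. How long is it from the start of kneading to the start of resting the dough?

Mixing the batter starts at 3:27 PM − 260 min = 11:07 AM.
Proofing ends at 11:07 AM + 140 min = 1:27 PM.
Resting the dough ends at 1:27 PM + 240 min = 5:27 PM.
Mixing the batter ends at 5:27 PM − 335 min = 11:52 AM.
Kneading starts at 11:52 AM + 95 min = 1:27 PM.
From 1:27 PM to 3:27 PM is 2 hours.

2 hours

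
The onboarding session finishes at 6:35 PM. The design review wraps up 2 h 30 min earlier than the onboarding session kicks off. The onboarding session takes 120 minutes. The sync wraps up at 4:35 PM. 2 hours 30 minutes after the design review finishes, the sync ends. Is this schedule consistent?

The onboarding session starts at 6:35 PM − 120 min = 4:35 PM.
The design review ends at 4:35 PM − 150 min = 2:05 PM.
The sync ends at 2:05 PM + 150 min = 4:35 PM.
That matches the stated 4:35 PM, so the schedule is consistent.

Yes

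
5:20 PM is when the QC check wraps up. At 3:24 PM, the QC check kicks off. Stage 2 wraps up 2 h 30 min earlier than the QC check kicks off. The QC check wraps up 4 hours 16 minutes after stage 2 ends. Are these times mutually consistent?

Stage 2 ends at 3:24 PM − 150 min = 12:54 PM.
The QC check ends at 12:54 PM + 256 min = 5:10 PM.
But the QC check is also said to end at 5:20 PM — a 10-minute conflict.

No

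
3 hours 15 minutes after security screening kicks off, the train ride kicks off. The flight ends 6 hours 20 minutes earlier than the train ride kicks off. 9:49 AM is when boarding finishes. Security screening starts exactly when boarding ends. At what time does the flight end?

Security screening starts at 9:49 AM.
The train ride starts at 9:49 AM + 195 min = 1:04 PM.
The flight ends at 1:04 PM − 380 min = 6:44 AM.

6:44 AM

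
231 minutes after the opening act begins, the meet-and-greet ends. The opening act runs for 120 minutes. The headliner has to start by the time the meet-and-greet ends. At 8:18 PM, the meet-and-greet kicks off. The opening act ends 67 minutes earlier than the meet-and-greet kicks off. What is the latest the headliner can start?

9:02 PM

The opening act ends at 8:18 PM − 67 min = 7:11 PM.
The opening act starts at 7:11 PM − 120 min = 5:11 PM.
The meet-and-greet ends at 5:11 PM + 231 min = 9:02 PM.
The headliner is bounded by the meet-and-greet, so the latest it can start is 9:02 PM.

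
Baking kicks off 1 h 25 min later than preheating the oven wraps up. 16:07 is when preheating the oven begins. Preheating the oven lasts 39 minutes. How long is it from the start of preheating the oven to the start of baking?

124 minutes

Preheating the oven ends at 16:07 + 39 min = 16:46.
Baking starts at 16:46 + 85 min = 18:11.
From 16:07 to 18:11 is 124 minutes.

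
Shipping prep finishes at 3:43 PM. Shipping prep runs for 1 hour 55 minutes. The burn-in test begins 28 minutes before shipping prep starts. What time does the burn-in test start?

1:20 PM

Shipping prep starts at 3:43 PM − 115 min = 1:48 PM.
The burn-in test starts at 1:48 PM − 28 min = 1:20 PM.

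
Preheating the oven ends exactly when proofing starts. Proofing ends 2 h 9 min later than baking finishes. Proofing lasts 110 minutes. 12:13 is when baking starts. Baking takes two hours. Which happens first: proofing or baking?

Baking ends at 12:13 + 120 min = 14:13.
Proofing ends at 14:13 + 129 min = 16:22.
Proofing starts at 16:22 − 110 min = 14:32.
Proofing starts at 14:32 and baking starts at 12:13, so baking is first.

baking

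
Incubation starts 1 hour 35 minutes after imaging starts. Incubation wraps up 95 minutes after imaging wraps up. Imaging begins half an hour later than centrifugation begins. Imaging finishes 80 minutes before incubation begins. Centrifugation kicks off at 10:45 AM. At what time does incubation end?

1:05 PM

Imaging starts at 10:45 AM + 30 min = 11:15 AM.
Incubation starts at 11:15 AM + 95 min = 12:50 PM.
Imaging ends at 12:50 PM − 80 min = 11:30 AM.
Incubation ends at 11:30 AM + 95 min = 1:05 PM.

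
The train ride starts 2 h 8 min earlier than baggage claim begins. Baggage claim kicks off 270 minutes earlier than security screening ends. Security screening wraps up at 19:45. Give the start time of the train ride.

13:07

Baggage claim starts at 19:45 − 270 min = 15:15.
The train ride starts at 15:15 − 128 min = 13:07.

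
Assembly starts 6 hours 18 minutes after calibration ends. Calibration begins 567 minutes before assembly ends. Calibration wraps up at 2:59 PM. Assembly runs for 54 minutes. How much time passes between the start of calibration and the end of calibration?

Assembly starts at 2:59 PM + 378 min = 9:17 PM.
Assembly ends at 9:17 PM + 54 min = 10:11 PM.
Calibration starts at 10:11 PM − 567 min = 12:44 PM.
From 12:44 PM to 2:59 PM is 135 minutes.

135 minutes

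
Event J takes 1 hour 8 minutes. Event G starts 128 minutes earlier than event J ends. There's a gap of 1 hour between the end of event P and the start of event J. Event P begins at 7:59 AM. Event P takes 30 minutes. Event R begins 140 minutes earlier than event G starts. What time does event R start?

Event P ends at 7:59 AM + 30 min = 8:29 AM.
Event J starts at 8:29 AM + 60 min = 9:29 AM.
Event J ends at 9:29 AM + 68 min = 10:37 AM.
Event G starts at 10:37 AM − 128 min = 8:29 AM.
Event R starts at 8:29 AM − 140 min = 6:09 AM.

6:09 AM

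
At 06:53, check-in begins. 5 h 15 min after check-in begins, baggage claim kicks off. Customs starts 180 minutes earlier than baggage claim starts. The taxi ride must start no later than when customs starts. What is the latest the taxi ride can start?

Baggage claim starts at 06:53 + 315 min = 12:08.
Customs starts at 12:08 − 180 min = 09:08.
The taxi ride is bounded by customs, so the latest it can start is 09:08.

09:08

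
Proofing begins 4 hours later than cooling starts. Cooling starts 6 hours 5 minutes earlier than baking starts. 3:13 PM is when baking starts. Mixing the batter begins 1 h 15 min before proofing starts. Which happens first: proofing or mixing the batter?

mixing the batter

Cooling starts at 3:13 PM − 365 min = 9:08 AM.
Proofing starts at 9:08 AM + 240 min = 1:08 PM.
Mixing the batter starts at 1:08 PM − 75 min = 11:53 AM.
Proofing starts at 1:08 PM and mixing the batter starts at 11:53 AM, so mixing the batter is first.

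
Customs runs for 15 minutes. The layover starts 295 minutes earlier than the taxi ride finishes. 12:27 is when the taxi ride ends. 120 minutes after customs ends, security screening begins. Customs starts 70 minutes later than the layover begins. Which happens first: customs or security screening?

customs

The layover starts at 12:27 − 295 min = 07:32.
Customs starts at 07:32 + 70 min = 08:42.
Customs ends at 08:42 + 15 min = 08:57.
Security screening starts at 08:57 + 120 min = 10:57.
Customs starts at 08:42 and security screening starts at 10:57, so customs is first.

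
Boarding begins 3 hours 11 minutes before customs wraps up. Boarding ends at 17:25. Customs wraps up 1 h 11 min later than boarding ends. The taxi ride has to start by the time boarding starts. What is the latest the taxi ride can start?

Customs ends at 17:25 + 71 min = 18:36.
Boarding starts at 18:36 − 191 min = 15:25.
The taxi ride is bounded by boarding, so the latest it can start is 15:25.

15:25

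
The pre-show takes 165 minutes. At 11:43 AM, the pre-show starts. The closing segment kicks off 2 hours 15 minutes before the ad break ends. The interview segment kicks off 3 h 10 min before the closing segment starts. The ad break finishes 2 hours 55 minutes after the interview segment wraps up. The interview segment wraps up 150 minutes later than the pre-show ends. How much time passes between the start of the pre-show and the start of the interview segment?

2 hours 45 minutes

The pre-show ends at 11:43 AM + 165 min = 2:28 PM.
The interview segment ends at 2:28 PM + 150 min = 4:58 PM.
The ad break ends at 4:58 PM + 175 min = 7:53 PM.
The closing segment starts at 7:53 PM − 135 min = 5:38 PM.
The interview segment starts at 5:38 PM − 190 min = 2:28 PM.
From 11:43 AM to 2:28 PM is 2 hours 45 minutes.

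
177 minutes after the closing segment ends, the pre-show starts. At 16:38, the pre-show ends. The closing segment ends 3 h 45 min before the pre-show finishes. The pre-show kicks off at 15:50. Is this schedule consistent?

The closing segment ends at 16:38 − 225 min = 12:53.
The pre-show starts at 12:53 + 177 min = 15:50.
That matches the stated 15:50, so the schedule is consistent.

Yes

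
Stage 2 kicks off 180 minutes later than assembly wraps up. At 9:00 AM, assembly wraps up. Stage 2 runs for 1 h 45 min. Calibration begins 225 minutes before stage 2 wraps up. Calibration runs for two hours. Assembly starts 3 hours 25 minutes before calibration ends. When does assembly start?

8:35 AM

Stage 2 starts at 9:00 AM + 180 min = 12:00 PM.
Stage 2 ends at 12:00 PM + 105 min = 1:45 PM.
Calibration starts at 1:45 PM − 225 min = 10:00 AM.
Calibration ends at 10:00 AM + 120 min = 12:00 PM.
Assembly starts at 12:00 PM − 205 min = 8:35 AM.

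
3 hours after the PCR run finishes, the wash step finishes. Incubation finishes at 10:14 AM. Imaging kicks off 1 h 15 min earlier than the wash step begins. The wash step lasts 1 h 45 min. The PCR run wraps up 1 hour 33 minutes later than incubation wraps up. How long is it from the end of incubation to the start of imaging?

93 minutes

The PCR run ends at 10:14 AM + 93 min = 11:47 AM.
The wash step ends at 11:47 AM + 180 min = 2:47 PM.
The wash step starts at 2:47 PM − 105 min = 1:02 PM.
Imaging starts at 1:02 PM − 75 min = 11:47 AM.
From 10:14 AM to 11:47 AM is 93 minutes.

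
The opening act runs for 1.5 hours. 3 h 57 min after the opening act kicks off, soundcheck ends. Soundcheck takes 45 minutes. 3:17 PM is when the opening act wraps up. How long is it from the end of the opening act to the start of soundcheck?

1 hour 42 minutes

The opening act starts at 3:17 PM − 90 min = 1:47 PM.
Soundcheck ends at 1:47 PM + 237 min = 5:44 PM.
Soundcheck starts at 5:44 PM − 45 min = 4:59 PM.
From 3:17 PM to 4:59 PM is 1 hour 42 minutes.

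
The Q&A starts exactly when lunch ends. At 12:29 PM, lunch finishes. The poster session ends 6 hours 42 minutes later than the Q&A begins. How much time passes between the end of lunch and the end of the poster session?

The Q&A starts at 12:29 PM.
The poster session ends at 12:29 PM + 402 min = 7:11 PM.
From 12:29 PM to 7:11 PM is 402 minutes.

402 minutes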